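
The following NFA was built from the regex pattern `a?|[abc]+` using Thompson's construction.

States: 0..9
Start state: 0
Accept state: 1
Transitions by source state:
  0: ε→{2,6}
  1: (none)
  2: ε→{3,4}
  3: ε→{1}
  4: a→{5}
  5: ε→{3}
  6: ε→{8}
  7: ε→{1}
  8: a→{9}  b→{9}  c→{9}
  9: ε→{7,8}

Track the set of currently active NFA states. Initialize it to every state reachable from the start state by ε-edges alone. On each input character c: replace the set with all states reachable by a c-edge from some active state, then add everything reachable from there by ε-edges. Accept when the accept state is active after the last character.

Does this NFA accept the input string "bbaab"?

Answer: ACCEPT

Steps:
S₀ = ε-closure({0}) = {0,1,2,3,4,6,8}
'b' @ 1: {1,7,8,9}  [accepting]
'b' @ 2: {1,7,8,9}  [accepting]
'a' @ 3: {1,7,8,9}  [accepting]
'a' @ 4: {1,7,8,9}  [accepting]
'b' @ 5: {1,7,8,9}  [accepting]
after full input: {1,7,8,9}  (accept=1 in)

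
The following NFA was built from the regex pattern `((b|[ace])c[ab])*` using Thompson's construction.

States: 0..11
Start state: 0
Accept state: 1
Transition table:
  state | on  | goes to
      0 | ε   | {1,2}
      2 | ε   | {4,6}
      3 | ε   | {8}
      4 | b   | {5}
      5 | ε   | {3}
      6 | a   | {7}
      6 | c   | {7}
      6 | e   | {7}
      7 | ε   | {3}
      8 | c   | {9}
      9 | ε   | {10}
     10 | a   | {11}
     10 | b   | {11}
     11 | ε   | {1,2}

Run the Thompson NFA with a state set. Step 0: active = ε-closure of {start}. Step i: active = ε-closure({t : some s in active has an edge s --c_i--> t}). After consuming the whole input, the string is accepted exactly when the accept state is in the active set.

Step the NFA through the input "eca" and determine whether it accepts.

S₀ = ε-closure({0}) = {0,1,2,4,6}
'e' @ 1: {3,7,8}
'c' @ 2: {9,10}
'a' @ 3: {1,2,4,6,11}  ✓accept
after full input: {1,2,4,6,11}  (accept=1 in)

Answer: ACCEPT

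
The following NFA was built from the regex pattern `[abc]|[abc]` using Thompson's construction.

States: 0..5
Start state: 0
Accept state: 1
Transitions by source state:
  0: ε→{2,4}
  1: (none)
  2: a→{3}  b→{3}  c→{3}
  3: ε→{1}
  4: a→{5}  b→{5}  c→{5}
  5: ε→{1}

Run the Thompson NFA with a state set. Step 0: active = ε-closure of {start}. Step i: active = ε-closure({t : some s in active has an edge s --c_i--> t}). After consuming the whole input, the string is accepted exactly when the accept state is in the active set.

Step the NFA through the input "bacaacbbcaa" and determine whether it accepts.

start: ε-closure({0}) = {0,2,4}
'b' @ 1: {1,3,5}  ✓accept
'a' @ 2: {}  — state set empty
rest 'caacbbcaa' ignored (set empty)
end set {} — state 1 not in

Answer: REJECT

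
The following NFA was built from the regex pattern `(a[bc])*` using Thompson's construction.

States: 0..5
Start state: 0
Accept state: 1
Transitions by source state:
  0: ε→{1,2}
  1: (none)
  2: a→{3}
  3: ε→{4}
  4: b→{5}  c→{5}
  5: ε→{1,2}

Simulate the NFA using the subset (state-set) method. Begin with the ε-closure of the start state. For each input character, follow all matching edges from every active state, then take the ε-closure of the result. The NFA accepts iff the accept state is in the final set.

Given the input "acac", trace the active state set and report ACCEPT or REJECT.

S₀ = ε-closure({0}) = {0,1,2}
'a' @ 1: {3,4}
'c' @ 2: {1,2,5}  [accepting]
'a' @ 3: {3,4}
'c' @ 4: {1,2,5}  [accepting]
end set {1,2,5} — state 1 in

Answer: ACCEPT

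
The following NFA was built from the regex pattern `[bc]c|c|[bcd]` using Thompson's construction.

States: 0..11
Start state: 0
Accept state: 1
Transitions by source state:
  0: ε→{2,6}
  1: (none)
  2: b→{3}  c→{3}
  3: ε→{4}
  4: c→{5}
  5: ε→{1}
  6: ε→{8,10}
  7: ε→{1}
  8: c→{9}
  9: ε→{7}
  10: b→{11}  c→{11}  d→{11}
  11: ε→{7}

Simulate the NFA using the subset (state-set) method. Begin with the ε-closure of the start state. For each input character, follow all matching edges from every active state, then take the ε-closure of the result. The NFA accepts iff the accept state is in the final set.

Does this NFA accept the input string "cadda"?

Answer: REJECT

Trace:
S₀ = ε-closure({0}) = {0,2,6,8,10}
'c' @ 1: {1,3,4,7,9,11}  ✓accept
'a' @ 2: {}  — state set empty
rest 'dda' ignored (set empty)
after full input: {}  (accept=1 not in)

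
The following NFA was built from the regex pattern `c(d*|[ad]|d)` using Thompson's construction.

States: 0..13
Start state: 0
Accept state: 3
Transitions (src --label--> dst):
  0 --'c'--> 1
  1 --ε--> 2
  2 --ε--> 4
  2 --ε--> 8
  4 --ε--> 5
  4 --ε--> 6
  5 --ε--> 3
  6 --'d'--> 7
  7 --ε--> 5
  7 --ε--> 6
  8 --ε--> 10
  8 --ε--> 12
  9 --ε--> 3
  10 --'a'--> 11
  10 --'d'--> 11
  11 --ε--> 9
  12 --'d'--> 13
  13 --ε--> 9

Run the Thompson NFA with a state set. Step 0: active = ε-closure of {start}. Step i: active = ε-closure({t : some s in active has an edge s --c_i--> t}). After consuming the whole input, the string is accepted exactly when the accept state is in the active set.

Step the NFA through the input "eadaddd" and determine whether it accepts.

initial (ε-close {0}): {0}
'e' @ 1: {}  — no active states
rest 'adaddd' ignored (set empty)
end set {} — state 3 not in

Answer: REJECT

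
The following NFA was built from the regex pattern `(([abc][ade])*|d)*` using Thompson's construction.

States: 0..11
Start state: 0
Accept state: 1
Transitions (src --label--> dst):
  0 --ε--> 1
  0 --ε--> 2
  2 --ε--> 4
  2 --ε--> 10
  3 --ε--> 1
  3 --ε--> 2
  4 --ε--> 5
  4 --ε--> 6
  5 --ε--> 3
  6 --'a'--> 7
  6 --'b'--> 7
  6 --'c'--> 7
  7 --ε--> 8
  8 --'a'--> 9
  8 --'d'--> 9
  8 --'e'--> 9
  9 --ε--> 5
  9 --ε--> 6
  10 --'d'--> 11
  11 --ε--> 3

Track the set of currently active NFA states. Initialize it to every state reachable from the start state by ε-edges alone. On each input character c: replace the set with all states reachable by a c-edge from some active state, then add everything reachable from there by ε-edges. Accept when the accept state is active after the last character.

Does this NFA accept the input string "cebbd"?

S₀ = ε-closure({0}) = {0,1,2,3,4,5,6,10}
'c' @ 1: {7,8}
'e' @ 2: {1,2,3,4,5,6,9,10}  [accepting]
'b' @ 3: {7,8}
'b' @ 4: {}  — no active states
rest 'd' ignored (set empty)
after full input: {}  (accept=1 not in)

Answer: REJECT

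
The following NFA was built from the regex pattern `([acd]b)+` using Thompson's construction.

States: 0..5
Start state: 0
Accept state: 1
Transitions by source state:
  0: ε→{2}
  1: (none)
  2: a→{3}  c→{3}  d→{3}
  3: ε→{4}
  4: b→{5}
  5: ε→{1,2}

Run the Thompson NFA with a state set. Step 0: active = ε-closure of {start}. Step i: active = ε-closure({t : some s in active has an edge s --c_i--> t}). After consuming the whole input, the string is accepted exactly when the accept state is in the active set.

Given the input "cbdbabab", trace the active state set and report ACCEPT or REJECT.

Answer: ACCEPT

Derivation:
start: ε-closure({0}) = {0,2}
'c' @ 1: {3,4}
'b' @ 2: {1,2,5}  ✓accept
'd' @ 3: {3,4}
'b' @ 4: {1,2,5}  ✓accept
'a' @ 5: {3,4}
'b' @ 6: {1,2,5}  ✓accept
'a' @ 7: {3,4}
'b' @ 8: {1,2,5}  ✓accept
end set {1,2,5} — state 1 in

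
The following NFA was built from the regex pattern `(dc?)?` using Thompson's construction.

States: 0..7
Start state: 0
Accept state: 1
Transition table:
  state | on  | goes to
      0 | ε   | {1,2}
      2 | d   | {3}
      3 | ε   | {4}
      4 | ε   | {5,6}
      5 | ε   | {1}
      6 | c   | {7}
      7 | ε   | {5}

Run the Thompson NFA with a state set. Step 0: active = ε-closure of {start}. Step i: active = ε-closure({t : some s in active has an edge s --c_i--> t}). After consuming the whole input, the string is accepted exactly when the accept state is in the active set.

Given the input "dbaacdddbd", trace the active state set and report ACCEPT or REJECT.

Answer: REJECT

Trace:
start: ε-closure({0}) = {0,1,2}
'd' @ 1: {1,3,4,5,6}  (accept∈set)
'b' @ 2: {}  — state set empty
rest 'aacdddbd' ignored (set empty)
final: {}; accept 1 not in set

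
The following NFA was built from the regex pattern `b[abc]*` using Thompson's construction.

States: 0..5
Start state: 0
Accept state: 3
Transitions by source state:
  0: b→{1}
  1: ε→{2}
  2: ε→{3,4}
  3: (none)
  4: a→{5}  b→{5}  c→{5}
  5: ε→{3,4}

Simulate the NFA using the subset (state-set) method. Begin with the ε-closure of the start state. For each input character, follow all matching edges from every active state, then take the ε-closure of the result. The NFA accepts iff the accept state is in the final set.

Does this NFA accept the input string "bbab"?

S₀ = ε-closure({0}) = {0}
'b' @ 1: {1,2,3,4}  ✓accept
'b' @ 2: {3,4,5}  ✓accept
'a' @ 3: {3,4,5}  ✓accept
'b' @ 4: {3,4,5}  ✓accept
after full input: {3,4,5}  (accept=3 in)

Answer: ACCEPT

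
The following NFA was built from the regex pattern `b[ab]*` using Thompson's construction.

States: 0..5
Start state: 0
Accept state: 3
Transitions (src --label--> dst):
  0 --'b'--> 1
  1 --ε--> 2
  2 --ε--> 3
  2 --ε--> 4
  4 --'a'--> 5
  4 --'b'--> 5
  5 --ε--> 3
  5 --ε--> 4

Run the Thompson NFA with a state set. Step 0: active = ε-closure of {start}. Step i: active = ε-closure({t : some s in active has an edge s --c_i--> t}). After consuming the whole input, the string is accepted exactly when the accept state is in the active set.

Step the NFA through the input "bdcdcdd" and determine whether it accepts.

start: ε-closure({0}) = {0}
'b' @ 1: {1,2,3,4}  ✓accept
'd' @ 2: {}  — state set empty
rest 'cdcdd' ignored (set empty)
after full input: {}  (accept=3 not in)

Answer: REJECT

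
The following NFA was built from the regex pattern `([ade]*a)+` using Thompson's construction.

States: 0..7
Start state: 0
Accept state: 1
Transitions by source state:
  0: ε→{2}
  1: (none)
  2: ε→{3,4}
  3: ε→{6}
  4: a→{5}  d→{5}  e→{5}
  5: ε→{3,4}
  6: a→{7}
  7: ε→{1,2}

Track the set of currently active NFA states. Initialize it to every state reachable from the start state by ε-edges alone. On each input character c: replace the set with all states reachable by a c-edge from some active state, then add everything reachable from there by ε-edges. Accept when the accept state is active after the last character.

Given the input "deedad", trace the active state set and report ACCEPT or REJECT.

start: ε-closure({0}) = {0,2,3,4,6}
'd' @ 1: {3,4,5,6}
'e' @ 2: {3,4,5,6}
'e' @ 3: {3,4,5,6}
'd' @ 4: {3,4,5,6}
'a' @ 5: {1,2,3,4,5,6,7}  [accepting]
'd' @ 6: {3,4,5,6}
final: {3,4,5,6}; accept 1 not in set

Answer: REJECT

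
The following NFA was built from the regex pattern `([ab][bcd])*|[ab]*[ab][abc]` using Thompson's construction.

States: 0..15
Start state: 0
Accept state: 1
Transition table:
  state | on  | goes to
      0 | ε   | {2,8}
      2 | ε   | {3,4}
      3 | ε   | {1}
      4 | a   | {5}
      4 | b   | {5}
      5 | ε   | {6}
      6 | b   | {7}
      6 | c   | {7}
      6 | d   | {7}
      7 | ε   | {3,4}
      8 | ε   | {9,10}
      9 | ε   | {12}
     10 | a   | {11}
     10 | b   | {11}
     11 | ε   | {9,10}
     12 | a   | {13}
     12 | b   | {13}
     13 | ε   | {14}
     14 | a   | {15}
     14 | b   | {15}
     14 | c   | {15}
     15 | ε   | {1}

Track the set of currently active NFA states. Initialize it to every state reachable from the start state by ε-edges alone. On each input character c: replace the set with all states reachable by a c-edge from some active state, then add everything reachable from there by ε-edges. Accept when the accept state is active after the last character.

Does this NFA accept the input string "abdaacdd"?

Answer: REJECT

Derivation:
initial (ε-close {0}): {0,1,2,3,4,8,9,10,12}
'a' @ 1: {5,6,9,10,11,12,13,14}
'b' @ 2: {1,3,4,7,9,10,11,12,13,14,15}  ✓accept
'd' @ 3: {}  — no active states
rest 'aacdd' ignored (set empty)
final: {}; accept 1 not in set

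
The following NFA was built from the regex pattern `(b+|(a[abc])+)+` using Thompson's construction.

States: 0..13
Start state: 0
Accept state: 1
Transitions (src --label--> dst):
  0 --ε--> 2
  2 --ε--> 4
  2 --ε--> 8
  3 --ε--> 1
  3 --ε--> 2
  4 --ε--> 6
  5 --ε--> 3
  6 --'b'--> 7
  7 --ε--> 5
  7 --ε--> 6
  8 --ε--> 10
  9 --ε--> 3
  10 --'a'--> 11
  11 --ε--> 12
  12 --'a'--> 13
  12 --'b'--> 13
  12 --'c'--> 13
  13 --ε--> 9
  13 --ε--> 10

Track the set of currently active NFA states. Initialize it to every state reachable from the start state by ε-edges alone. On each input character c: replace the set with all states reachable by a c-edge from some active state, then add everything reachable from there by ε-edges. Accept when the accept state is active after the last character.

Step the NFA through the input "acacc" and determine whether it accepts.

initial (ε-close {0}): {0,2,4,6,8,10}
'a' @ 1: {11,12}
'c' @ 2: {1,2,3,4,6,8,9,10,13}  (accept∈set)
'a' @ 3: {11,12}
'c' @ 4: {1,2,3,4,6,8,9,10,13}  (accept∈set)
'c' @ 5: {}  — no active states
after full input: {}  (accept=1 not in)

Answer: REJECT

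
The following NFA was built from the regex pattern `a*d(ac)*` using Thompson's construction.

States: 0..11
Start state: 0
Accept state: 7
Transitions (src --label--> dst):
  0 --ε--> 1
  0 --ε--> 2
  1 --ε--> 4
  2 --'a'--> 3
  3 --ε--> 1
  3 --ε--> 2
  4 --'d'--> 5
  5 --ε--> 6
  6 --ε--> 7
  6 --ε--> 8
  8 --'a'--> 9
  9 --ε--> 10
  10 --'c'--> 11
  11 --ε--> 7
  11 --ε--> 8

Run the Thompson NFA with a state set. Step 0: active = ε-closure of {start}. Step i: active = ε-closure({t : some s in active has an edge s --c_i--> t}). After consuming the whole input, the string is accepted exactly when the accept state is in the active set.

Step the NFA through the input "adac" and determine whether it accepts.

Answer: ACCEPT

Derivation:
start: ε-closure({0}) = {0,1,2,4}
'a' @ 1: {1,2,3,4}
'd' @ 2: {5,6,7,8}  [accepting]
'a' @ 3: {9,10}
'c' @ 4: {7,8,11}  [accepting]
final: {7,8,11}; accept 7 in set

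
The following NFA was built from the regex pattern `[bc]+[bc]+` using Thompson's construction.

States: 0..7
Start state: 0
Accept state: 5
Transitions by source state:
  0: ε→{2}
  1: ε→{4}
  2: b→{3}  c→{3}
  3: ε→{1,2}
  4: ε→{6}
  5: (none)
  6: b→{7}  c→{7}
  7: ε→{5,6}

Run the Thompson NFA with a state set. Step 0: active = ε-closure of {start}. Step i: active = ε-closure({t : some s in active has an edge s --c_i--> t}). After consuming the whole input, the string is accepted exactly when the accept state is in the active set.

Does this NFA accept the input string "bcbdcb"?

Answer: REJECT

Trace:
start: ε-closure({0}) = {0,2}
'b' @ 1: {1,2,3,4,6}
'c' @ 2: {1,2,3,4,5,6,7}  (accept∈set)
'b' @ 3: {1,2,3,4,5,6,7}  (accept∈set)
'd' @ 4: {}  — no active states
rest 'cb' ignored (set empty)
after full input: {}  (accept=5 not in)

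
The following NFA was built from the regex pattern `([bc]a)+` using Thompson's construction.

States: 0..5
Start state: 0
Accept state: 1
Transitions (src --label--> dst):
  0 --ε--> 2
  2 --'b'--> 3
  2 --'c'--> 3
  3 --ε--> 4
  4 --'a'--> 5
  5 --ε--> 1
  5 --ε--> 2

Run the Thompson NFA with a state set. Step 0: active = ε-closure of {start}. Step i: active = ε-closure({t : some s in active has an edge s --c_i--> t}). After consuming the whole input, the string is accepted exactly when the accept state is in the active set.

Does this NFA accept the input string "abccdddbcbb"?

Answer: REJECT

Derivation:
start: ε-closure({0}) = {0,2}
'a' @ 1: {}  — no active states
rest 'bccdddbcbb' ignored (set empty)
end set {} — state 1 not in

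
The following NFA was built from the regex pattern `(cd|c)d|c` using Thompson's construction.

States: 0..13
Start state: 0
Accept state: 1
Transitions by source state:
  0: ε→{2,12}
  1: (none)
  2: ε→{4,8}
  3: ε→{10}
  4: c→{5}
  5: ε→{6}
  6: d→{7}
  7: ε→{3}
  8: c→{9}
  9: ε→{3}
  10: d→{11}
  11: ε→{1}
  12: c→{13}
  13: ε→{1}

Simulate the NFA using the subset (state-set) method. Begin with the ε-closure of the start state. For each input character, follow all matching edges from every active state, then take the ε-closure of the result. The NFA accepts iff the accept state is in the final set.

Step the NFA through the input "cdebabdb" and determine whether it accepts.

Answer: REJECT

Trace:
S₀ = ε-closure({0}) = {0,2,4,8,12}
'c' @ 1: {1,3,5,6,9,10,13}  ✓accept
'd' @ 2: {1,3,7,10,11}  ✓accept
'e' @ 3: {}  — dead — no transitions
rest 'babdb' ignored (set empty)
final: {}; accept 1 not in set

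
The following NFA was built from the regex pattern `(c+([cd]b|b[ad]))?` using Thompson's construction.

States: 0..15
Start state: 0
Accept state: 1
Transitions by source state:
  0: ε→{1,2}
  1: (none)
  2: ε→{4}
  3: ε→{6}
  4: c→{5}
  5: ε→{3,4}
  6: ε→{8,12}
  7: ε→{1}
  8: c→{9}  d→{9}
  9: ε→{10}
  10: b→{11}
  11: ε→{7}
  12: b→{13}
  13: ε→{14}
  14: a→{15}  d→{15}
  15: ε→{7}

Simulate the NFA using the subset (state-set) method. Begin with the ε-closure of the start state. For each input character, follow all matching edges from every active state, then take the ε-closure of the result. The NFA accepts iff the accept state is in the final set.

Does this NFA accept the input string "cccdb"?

S₀ = ε-closure({0}) = {0,1,2,4}
'c' @ 1: {3,4,5,6,8,12}
'c' @ 2: {3,4,5,6,8,9,10,12}
'c' @ 3: {3,4,5,6,8,9,10,12}
'd' @ 4: {9,10}
'b' @ 5: {1,7,11}  (accept∈set)
after full input: {1,7,11}  (accept=1 in)

Answer: ACCEPT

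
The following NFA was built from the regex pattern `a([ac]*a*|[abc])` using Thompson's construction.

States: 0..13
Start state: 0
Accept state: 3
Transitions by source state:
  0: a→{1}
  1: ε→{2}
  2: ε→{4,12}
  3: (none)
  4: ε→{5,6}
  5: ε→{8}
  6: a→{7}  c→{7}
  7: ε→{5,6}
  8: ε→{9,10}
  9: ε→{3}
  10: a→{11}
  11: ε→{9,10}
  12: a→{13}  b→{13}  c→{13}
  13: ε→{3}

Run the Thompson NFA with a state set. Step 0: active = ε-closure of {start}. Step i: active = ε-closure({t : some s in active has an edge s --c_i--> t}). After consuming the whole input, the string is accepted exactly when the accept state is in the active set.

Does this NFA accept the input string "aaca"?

Answer: ACCEPT

Steps:
S₀ = ε-closure({0}) = {0}
'a' @ 1: {1,2,3,4,5,6,8,9,10,12}  [accepting]
'a' @ 2: {3,5,6,7,8,9,10,11,13}  [accepting]
'c' @ 3: {3,5,6,7,8,9,10}  [accepting]
'a' @ 4: {3,5,6,7,8,9,10,11}  [accepting]
after full input: {3,5,6,7,8,9,10,11}  (accept=3 in)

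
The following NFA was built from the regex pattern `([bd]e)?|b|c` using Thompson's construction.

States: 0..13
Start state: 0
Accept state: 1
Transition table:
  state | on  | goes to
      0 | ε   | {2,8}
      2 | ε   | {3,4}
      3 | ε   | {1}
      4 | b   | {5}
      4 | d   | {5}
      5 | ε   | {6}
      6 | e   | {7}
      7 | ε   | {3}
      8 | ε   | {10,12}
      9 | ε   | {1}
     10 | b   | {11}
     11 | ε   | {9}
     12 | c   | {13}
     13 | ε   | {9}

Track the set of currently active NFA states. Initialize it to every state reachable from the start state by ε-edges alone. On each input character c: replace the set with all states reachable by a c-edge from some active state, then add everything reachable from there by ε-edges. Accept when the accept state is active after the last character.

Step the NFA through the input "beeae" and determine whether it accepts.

Answer: REJECT

Trace:
S₀ = ε-closure({0}) = {0,1,2,3,4,8,10,12}
'b' @ 1: {1,5,6,9,11}  (accept∈set)
'e' @ 2: {1,3,7}  (accept∈set)
'e' @ 3: {}  — state set empty
rest 'ae' ignored (set empty)
end set {} — state 1 not in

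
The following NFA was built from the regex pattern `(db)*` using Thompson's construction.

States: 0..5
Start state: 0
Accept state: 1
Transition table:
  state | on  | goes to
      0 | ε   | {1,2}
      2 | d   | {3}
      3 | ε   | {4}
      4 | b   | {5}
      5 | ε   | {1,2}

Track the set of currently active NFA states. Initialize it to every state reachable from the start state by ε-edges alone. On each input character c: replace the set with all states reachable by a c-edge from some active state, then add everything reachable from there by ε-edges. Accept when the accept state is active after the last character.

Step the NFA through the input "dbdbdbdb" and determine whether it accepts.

S₀ = ε-closure({0}) = {0,1,2}
'd' @ 1: {3,4}
'b' @ 2: {1,2,5}  (accept∈set)
'd' @ 3: {3,4}
'b' @ 4: {1,2,5}  (accept∈set)
'd' @ 5: {3,4}
'b' @ 6: {1,2,5}  (accept∈set)
'd' @ 7: {3,4}
'b' @ 8: {1,2,5}  (accept∈set)
end set {1,2,5} — state 1 in

Answer: ACCEPT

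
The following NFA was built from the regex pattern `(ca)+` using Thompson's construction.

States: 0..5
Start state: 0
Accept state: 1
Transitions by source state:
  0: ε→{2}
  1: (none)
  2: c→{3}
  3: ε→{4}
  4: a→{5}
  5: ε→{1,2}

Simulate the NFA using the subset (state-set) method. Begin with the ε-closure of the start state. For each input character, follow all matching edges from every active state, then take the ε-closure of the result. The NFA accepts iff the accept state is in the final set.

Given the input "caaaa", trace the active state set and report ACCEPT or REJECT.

S₀ = ε-closure({0}) = {0,2}
'c' @ 1: {3,4}
'a' @ 2: {1,2,5}  ✓accept
'a' @ 3: {}  — dead — no transitions
rest 'aa' ignored (set empty)
end set {} — state 1 not in

Answer: REJECT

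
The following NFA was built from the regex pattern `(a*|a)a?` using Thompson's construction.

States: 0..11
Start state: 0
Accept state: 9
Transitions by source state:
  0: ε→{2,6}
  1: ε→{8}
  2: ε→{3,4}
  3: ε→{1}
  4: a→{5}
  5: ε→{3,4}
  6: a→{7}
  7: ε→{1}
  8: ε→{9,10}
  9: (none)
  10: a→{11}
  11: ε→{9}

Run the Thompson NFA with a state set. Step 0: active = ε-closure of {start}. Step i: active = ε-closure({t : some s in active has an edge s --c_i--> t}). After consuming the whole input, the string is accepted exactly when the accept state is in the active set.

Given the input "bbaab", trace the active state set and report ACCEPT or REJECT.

S₀ = ε-closure({0}) = {0,1,2,3,4,6,8,9,10}
'b' @ 1: {}  — state set empty
rest 'baab' ignored (set empty)
end set {} — state 9 not in

Answer: REJECT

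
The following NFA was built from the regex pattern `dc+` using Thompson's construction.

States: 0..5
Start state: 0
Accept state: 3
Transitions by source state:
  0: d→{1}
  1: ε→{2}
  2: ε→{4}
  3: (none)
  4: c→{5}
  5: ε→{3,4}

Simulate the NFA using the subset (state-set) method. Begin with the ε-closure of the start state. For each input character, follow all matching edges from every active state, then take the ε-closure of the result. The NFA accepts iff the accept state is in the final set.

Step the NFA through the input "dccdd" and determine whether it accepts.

S₀ = ε-closure({0}) = {0}
'd' @ 1: {1,2,4}
'c' @ 2: {3,4,5}  [accepting]
'c' @ 3: {3,4,5}  [accepting]
'd' @ 4: {}  — state set empty
rest 'd' ignored (set empty)
after full input: {}  (accept=3 not in)

Answer: REJECT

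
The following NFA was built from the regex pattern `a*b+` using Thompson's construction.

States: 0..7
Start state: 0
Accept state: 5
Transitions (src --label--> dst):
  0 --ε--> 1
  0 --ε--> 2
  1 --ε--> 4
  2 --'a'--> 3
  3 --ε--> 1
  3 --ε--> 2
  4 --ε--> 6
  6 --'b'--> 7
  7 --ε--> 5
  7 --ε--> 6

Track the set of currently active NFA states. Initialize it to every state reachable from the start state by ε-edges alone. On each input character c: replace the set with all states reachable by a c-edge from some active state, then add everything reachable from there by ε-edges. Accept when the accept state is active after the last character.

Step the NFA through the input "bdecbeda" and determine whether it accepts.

start: ε-closure({0}) = {0,1,2,4,6}
'b' @ 1: {5,6,7}  [accepting]
'd' @ 2: {}  — state set empty
rest 'ecbeda' ignored (set empty)
after full input: {}  (accept=5 not in)

Answer: REJECT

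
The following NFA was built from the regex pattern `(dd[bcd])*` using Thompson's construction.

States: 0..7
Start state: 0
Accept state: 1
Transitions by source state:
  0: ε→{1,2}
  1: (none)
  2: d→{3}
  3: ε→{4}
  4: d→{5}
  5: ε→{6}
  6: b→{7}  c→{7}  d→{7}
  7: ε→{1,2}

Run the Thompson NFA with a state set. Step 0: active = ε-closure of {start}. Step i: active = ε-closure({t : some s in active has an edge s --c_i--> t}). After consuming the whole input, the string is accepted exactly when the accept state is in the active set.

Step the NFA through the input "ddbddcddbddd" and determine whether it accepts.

initial (ε-close {0}): {0,1,2}
'd' @ 1: {3,4}
'd' @ 2: {5,6}
'b' @ 3: {1,2,7}  (accept∈set)
'd' @ 4: {3,4}
'd' @ 5: {5,6}
'c' @ 6: {1,2,7}  (accept∈set)
'd' @ 7: {3,4}
'd' @ 8: {5,6}
'b' @ 9: {1,2,7}  (accept∈set)
'd' @ 10: {3,4}
'd' @ 11: {5,6}
'd' @ 12: {1,2,7}  (accept∈set)
after full input: {1,2,7}  (accept=1 in)

Answer: ACCEPT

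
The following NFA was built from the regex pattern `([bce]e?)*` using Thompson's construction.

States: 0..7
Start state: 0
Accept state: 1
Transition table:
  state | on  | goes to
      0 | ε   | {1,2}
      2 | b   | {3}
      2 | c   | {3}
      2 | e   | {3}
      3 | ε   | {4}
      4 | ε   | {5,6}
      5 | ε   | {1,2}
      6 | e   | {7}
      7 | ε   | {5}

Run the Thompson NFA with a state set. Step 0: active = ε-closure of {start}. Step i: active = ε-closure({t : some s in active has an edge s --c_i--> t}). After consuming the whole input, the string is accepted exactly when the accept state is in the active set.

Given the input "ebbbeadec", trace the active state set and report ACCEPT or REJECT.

Answer: REJECT

Steps:
initial (ε-close {0}): {0,1,2}
'e' @ 1: {1,2,3,4,5,6}  [accepting]
'b' @ 2: {1,2,3,4,5,6}  [accepting]
'b' @ 3: {1,2,3,4,5,6}  [accepting]
'b' @ 4: {1,2,3,4,5,6}  [accepting]
'e' @ 5: {1,2,3,4,5,6,7}  [accepting]
'a' @ 6: {}  — no active states
rest 'dec' ignored (set empty)
after full input: {}  (accept=1 not in)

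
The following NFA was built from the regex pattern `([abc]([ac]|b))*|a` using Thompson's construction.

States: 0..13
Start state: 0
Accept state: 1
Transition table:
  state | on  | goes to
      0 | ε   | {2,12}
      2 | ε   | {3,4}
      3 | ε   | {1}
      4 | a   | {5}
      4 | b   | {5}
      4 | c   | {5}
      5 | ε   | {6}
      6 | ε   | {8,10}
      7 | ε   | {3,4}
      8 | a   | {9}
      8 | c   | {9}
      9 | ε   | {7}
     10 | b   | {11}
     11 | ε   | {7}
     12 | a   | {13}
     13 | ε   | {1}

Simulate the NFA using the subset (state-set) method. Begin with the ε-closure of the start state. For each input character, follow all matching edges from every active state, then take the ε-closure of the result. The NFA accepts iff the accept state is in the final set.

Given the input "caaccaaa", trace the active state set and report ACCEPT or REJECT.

Answer: ACCEPT

Trace:
S₀ = ε-closure({0}) = {0,1,2,3,4,12}
'c' @ 1: {5,6,8,10}
'a' @ 2: {1,3,4,7,9}  [accepting]
'a' @ 3: {5,6,8,10}
'c' @ 4: {1,3,4,7,9}  [accepting]
'c' @ 5: {5,6,8,10}
'a' @ 6: {1,3,4,7,9}  [accepting]
'a' @ 7: {5,6,8,10}
'a' @ 8: {1,3,4,7,9}  [accepting]
final: {1,3,4,7,9}; accept 1 in set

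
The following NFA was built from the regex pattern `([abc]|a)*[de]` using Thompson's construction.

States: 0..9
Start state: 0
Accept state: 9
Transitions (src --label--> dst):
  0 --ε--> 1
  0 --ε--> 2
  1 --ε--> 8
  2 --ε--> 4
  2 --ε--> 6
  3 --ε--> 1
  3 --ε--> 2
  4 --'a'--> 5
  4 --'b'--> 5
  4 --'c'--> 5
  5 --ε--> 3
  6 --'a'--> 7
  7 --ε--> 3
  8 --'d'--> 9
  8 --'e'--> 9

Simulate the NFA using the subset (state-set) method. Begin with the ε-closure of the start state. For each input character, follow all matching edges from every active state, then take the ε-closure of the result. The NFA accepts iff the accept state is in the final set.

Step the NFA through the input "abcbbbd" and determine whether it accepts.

S₀ = ε-closure({0}) = {0,1,2,4,6,8}
'a' @ 1: {1,2,3,4,5,6,7,8}
'b' @ 2: {1,2,3,4,5,6,8}
'c' @ 3: {1,2,3,4,5,6,8}
'b' @ 4: {1,2,3,4,5,6,8}
'b' @ 5: {1,2,3,4,5,6,8}
'b' @ 6: {1,2,3,4,5,6,8}
'd' @ 7: {9}  [accepting]
after full input: {9}  (accept=9 in)

Answer: ACCEPT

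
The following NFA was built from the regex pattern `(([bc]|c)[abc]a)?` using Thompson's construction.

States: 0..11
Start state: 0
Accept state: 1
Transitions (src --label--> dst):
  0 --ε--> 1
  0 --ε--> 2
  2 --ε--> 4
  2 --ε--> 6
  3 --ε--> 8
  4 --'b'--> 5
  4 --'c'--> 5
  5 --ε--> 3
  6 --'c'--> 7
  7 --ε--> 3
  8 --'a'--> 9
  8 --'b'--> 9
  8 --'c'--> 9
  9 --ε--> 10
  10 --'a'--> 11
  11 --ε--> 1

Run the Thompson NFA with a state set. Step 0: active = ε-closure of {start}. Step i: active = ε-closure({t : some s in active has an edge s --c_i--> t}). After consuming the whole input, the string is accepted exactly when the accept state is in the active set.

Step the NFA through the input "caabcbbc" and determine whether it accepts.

S₀ = ε-closure({0}) = {0,1,2,4,6}
'c' @ 1: {3,5,7,8}
'a' @ 2: {9,10}
'a' @ 3: {1,11}  [accepting]
'b' @ 4: {}  — no active states
rest 'cbbc' ignored (set empty)
final: {}; accept 1 not in set

Answer: REJECT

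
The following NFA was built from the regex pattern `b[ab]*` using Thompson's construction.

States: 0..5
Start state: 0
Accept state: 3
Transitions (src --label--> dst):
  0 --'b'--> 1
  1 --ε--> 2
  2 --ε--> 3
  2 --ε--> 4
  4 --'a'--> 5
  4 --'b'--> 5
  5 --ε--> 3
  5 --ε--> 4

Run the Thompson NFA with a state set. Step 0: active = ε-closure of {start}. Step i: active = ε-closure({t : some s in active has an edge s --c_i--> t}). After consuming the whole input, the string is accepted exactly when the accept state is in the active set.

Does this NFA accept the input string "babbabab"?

S₀ = ε-closure({0}) = {0}
'b' @ 1: {1,2,3,4}  (accept∈set)
'a' @ 2: {3,4,5}  (accept∈set)
'b' @ 3: {3,4,5}  (accept∈set)
'b' @ 4: {3,4,5}  (accept∈set)
'a' @ 5: {3,4,5}  (accept∈set)
'b' @ 6: {3,4,5}  (accept∈set)
'a' @ 7: {3,4,5}  (accept∈set)
'b' @ 8: {3,4,5}  (accept∈set)
after full input: {3,4,5}  (accept=3 in)

Answer: ACCEPT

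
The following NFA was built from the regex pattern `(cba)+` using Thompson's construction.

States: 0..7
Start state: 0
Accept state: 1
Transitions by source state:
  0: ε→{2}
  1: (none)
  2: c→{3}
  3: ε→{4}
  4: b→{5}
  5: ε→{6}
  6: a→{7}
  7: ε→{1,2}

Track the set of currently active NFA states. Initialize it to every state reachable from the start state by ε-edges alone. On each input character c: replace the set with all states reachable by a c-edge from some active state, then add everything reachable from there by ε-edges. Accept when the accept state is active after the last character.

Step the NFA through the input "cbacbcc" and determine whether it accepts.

Answer: REJECT

Trace:
start: ε-closure({0}) = {0,2}
'c' @ 1: {3,4}
'b' @ 2: {5,6}
'a' @ 3: {1,2,7}  ✓accept
'c' @ 4: {3,4}
'b' @ 5: {5,6}
'c' @ 6: {}  — dead — no transitions
rest 'c' ignored (set empty)
after full input: {}  (accept=1 not in)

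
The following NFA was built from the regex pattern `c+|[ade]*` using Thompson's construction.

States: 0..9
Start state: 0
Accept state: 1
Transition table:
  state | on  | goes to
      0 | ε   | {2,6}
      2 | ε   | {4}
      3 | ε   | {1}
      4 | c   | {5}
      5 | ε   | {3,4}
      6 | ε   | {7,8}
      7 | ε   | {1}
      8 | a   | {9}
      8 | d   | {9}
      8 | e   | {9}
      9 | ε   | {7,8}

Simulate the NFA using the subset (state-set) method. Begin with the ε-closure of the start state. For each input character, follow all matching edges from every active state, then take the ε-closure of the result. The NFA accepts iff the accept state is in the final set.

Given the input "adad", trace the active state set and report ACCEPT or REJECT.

S₀ = ε-closure({0}) = {0,1,2,4,6,7,8}
'a' @ 1: {1,7,8,9}  ✓accept
'd' @ 2: {1,7,8,9}  ✓accept
'a' @ 3: {1,7,8,9}  ✓accept
'd' @ 4: {1,7,8,9}  ✓accept
end set {1,7,8,9} — state 1 in

Answer: ACCEPT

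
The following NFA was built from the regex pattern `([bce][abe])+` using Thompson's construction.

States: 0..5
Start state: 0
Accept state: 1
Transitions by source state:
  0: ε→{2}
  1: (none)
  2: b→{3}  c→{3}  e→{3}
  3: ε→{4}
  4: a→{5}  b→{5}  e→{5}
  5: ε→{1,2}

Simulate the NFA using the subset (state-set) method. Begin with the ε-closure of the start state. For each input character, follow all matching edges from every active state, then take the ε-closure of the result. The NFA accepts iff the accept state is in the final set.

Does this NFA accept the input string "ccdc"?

start: ε-closure({0}) = {0,2}
'c' @ 1: {3,4}
'c' @ 2: {}  — no active states
rest 'dc' ignored (set empty)
end set {} — state 1 not in

Answer: REJECT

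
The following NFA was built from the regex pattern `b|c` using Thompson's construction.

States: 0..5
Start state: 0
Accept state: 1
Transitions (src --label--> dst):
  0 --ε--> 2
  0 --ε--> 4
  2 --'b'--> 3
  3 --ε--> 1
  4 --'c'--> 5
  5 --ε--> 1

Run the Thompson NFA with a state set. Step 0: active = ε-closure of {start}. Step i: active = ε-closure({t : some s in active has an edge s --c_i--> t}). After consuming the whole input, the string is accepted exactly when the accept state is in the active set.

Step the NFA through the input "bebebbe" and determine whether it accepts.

Answer: REJECT

Derivation:
start: ε-closure({0}) = {0,2,4}
'b' @ 1: {1,3}  ✓accept
'e' @ 2: {}  — dead — no transitions
rest 'bebbe' ignored (set empty)
final: {}; accept 1 not in set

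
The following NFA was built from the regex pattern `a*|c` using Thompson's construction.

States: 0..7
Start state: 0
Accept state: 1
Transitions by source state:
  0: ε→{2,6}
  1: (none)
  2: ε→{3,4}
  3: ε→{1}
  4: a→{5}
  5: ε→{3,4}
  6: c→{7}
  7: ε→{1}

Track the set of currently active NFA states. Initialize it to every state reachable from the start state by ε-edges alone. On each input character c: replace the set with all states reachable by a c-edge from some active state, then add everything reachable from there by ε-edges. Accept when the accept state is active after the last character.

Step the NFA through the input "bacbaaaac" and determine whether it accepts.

start: ε-closure({0}) = {0,1,2,3,4,6}
'b' @ 1: {}  — state set empty
rest 'acbaaaac' ignored (set empty)
after full input: {}  (accept=1 not in)

Answer: REJECT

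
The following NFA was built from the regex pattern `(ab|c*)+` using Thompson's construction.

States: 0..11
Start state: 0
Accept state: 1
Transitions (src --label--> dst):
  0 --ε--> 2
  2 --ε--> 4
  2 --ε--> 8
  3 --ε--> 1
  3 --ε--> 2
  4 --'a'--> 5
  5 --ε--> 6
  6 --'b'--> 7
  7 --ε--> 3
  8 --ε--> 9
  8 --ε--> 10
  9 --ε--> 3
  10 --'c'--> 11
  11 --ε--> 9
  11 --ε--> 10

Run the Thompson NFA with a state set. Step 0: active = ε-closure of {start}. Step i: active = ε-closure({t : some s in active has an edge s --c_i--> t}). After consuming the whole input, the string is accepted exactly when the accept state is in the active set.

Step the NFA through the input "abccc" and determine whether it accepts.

start: ε-closure({0}) = {0,1,2,3,4,8,9,10}
'a' @ 1: {5,6}
'b' @ 2: {1,2,3,4,7,8,9,10}  [accepting]
'c' @ 3: {1,2,3,4,8,9,10,11}  [accepting]
'c' @ 4: {1,2,3,4,8,9,10,11}  [accepting]
'c' @ 5: {1,2,3,4,8,9,10,11}  [accepting]
final: {1,2,3,4,8,9,10,11}; accept 1 in set

Answer: ACCEPT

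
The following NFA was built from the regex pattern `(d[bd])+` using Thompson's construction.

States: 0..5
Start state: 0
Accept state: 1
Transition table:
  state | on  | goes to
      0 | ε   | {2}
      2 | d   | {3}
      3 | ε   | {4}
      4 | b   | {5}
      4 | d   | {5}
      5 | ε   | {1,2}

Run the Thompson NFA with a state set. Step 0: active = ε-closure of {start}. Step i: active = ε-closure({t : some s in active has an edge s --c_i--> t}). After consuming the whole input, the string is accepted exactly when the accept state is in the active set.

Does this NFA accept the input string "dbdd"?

initial (ε-close {0}): {0,2}
'd' @ 1: {3,4}
'b' @ 2: {1,2,5}  [accepting]
'd' @ 3: {3,4}
'd' @ 4: {1,2,5}  [accepting]
final: {1,2,5}; accept 1 in set

Answer: ACCEPT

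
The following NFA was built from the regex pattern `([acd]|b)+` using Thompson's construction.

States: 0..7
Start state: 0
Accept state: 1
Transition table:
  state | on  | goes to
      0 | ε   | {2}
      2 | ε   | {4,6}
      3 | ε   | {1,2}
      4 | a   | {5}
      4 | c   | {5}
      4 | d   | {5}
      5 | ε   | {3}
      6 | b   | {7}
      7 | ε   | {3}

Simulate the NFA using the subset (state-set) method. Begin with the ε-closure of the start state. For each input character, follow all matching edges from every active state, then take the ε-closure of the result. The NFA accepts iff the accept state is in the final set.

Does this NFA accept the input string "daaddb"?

S₀ = ε-closure({0}) = {0,2,4,6}
'd' @ 1: {1,2,3,4,5,6}  (accept∈set)
'a' @ 2: {1,2,3,4,5,6}  (accept∈set)
'a' @ 3: {1,2,3,4,5,6}  (accept∈set)
'd' @ 4: {1,2,3,4,5,6}  (accept∈set)
'd' @ 5: {1,2,3,4,5,6}  (accept∈set)
'b' @ 6: {1,2,3,4,6,7}  (accept∈set)
final: {1,2,3,4,6,7}; accept 1 in set

Answer: ACCEPT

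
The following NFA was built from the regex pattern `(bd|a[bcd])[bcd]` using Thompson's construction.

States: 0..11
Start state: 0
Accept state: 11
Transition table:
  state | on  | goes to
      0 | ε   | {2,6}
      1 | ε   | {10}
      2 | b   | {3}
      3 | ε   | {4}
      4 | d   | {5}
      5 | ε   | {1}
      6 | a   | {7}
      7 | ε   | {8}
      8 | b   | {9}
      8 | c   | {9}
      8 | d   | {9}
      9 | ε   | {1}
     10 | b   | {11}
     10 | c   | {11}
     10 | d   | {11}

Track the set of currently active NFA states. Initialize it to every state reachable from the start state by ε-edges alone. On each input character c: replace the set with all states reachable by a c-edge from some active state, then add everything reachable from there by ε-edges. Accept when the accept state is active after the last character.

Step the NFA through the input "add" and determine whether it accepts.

S₀ = ε-closure({0}) = {0,2,6}
'a' @ 1: {7,8}
'd' @ 2: {1,9,10}
'd' @ 3: {11}  (accept∈set)
after full input: {11}  (accept=11 in)

Answer: ACCEPT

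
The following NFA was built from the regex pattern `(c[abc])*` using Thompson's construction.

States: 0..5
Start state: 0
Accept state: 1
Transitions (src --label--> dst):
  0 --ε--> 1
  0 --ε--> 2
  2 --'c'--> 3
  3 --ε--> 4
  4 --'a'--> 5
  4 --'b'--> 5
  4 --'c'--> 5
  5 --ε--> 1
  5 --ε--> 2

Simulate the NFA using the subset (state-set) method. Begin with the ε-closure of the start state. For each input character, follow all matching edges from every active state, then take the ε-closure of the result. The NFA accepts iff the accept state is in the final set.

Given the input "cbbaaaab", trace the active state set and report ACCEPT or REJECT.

Answer: REJECT

Trace:
S₀ = ε-closure({0}) = {0,1,2}
'c' @ 1: {3,4}
'b' @ 2: {1,2,5}  ✓accept
'b' @ 3: {}  — dead — no transitions
rest 'aaaab' ignored (set empty)
after full input: {}  (accept=1 not in)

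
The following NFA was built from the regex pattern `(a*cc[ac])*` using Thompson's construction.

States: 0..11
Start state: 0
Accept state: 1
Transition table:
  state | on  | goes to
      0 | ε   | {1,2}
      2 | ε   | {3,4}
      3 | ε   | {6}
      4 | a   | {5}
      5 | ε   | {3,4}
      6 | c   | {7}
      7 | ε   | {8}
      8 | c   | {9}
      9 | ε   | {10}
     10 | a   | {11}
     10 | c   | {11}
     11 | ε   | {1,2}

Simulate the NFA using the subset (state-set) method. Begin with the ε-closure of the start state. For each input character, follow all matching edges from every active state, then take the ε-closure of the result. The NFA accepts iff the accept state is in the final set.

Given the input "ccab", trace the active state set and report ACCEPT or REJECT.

Answer: REJECT

Steps:
initial (ε-close {0}): {0,1,2,3,4,6}
'c' @ 1: {7,8}
'c' @ 2: {9,10}
'a' @ 3: {1,2,3,4,6,11}  ✓accept
'b' @ 4: {}  — state set empty
final: {}; accept 1 not in set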